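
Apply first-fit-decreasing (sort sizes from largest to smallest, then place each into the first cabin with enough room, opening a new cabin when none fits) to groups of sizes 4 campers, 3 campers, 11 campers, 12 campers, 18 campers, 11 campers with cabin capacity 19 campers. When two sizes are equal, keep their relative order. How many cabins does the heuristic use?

4

Sorted descending: 18, 12, 11, 11, 4, 3.
  18 → cabin 1 (new)  [load 18/19]
  12 → cabin 2 (new)  [load 12/19]
  11 → cabin 3 (new)  [load 11/19]
  11 → cabin 4 (new)  [load 11/19]
  4 → cabin 2  [load 16/19]
  3 → cabin 2  [load 19/19]
4 cabins opened.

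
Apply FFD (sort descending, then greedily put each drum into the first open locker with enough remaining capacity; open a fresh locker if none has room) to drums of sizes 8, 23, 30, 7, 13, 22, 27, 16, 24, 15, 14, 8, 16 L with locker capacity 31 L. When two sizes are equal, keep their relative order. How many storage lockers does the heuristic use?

8

Sorted descending: 30, 27, 24, 23, 22, 16, 16, 15, 14, 13, 8, 8, 7.
  30 → locker 1 (new)  [load 30/31]
  27 → locker 2 (new)  [load 27/31]
  24 → locker 3 (new)  [load 24/31]
  23 → locker 4 (new)  [load 23/31]
  22 → locker 5 (new)  [load 22/31]
  16 → locker 6 (new)  [load 16/31]
  16 → locker 7 (new)  [load 16/31]
  15 → locker 6  [load 31/31]
  14 → locker 7  [load 30/31]
  13 → locker 8 (new)  [load 13/31]
  8 → locker 4  [load 31/31]
  8 → locker 5  [load 30/31]
  7 → locker 3  [load 31/31]
8 storage lockers opened.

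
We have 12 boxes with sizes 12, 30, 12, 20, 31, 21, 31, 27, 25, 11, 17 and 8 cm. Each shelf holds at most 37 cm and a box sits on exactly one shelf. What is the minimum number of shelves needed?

8

Total = 31 + 31 + 30 + 27 + 25 + 21 + 20 + 17 + 12 + 12 + 11 + 8 = 245 cm.
Lower bound: ⌈245/37⌉ = 7 shelves.
A packing using 8 shelves:
  shelf 1: 31 = 31
  shelf 2: 31 = 31
  shelf 3: 30 = 30
  shelf 4: 27 + 8 = 35
  shelf 5: 25 + 12 = 37
  shelf 6: 21 + 12 = 33
  shelf 7: 20 + 17 = 37
  shelf 8: 11 = 11
No arrangement into 7 shelves stays within capacity, so 8 is optimal.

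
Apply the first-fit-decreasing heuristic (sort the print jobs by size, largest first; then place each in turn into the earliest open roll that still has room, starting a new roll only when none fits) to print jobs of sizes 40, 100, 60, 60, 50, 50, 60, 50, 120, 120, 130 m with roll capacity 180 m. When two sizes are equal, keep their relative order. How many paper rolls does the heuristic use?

5

Sorted descending: 130, 120, 120, 100, 60, 60, 60, 50, 50, 50, 40.
  130 → roll 1 (new)  [load 130/180]
  120 → roll 2 (new)  [load 120/180]
  120 → roll 3 (new)  [load 120/180]
  100 → roll 4 (new)  [load 100/180]
  60 → roll 2  [load 180/180]
  60 → roll 3  [load 180/180]
  60 → roll 4  [load 160/180]
  50 → roll 1  [load 180/180]
  50 → roll 5 (new)  [load 50/180]
  50 → roll 5  [load 100/180]
  40 → roll 5  [load 140/180]
5 paper rolls opened.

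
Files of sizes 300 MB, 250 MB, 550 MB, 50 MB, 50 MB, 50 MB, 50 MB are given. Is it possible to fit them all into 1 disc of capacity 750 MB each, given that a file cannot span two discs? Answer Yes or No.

No

Total = 1300 MB; ⌈1300/750⌉ = 2.
At least 2 discs are required, but only 1 is allowed.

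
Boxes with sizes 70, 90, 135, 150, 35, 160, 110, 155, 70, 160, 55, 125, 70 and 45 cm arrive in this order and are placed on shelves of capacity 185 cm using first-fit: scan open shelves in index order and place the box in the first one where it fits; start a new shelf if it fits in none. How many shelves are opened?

  70 → shelf 1 (new)  [load 70/185]
  90 → shelf 1  [load 160/185]
  135 → shelf 2 (new)  [load 135/185]
  150 → shelf 3 (new)  [load 150/185]
  35 → shelf 2  [load 170/185]
  160 → shelf 4 (new)  [load 160/185]
  110 → shelf 5 (new)  [load 110/185]
  155 → shelf 6 (new)  [load 155/185]
  70 → shelf 5  [load 180/185]
  160 → shelf 7 (new)  [load 160/185]
  55 → shelf 8 (new)  [load 55/185]
  125 → shelf 8  [load 180/185]
  70 → shelf 9 (new)  [load 70/185]
  45 → shelf 9  [load 115/185]
9 shelves opened.

9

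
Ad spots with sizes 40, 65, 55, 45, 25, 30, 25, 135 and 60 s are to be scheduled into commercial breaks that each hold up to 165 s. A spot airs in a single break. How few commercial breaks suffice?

Total = 135 + 65 + 60 + 55 + 45 + 40 + 30 + 25 + 25 = 480 s.
Lower bound: ⌈480/165⌉ = 3 commercial breaks.
A packing using 3 commercial breaks:
  break 1: 135 + 30 = 165
  break 2: 65 + 60 + 40 = 165
  break 3: 55 + 45 + 25 + 25 = 150
This matches the lower bound, so 3 is optimal.

3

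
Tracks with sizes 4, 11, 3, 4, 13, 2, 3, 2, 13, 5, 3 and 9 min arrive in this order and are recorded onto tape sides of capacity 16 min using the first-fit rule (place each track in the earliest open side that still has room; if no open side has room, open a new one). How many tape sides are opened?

  4 → side 1 (new)  [load 4/16]
  11 → side 1  [load 15/16]
  3 → side 2 (new)  [load 3/16]
  4 → side 2  [load 7/16]
  13 → side 3 (new)  [load 13/16]
  2 → side 2  [load 9/16]
  3 → side 2  [load 12/16]
  2 → side 2  [load 14/16]
  13 → side 4 (new)  [load 13/16]
  5 → side 5 (new)  [load 5/16]
  3 → side 3  [load 16/16]
  9 → side 5  [load 14/16]
5 tape sides opened.

5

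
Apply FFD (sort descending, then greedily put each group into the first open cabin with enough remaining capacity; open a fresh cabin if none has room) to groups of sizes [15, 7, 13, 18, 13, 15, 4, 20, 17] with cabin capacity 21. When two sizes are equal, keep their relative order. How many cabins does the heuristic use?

7

Sorted descending: 20, 18, 17, 15, 15, 13, 13, 7, 4.
  20 → cabin 1 (new)  [load 20/21]
  18 → cabin 2 (new)  [load 18/21]
  17 → cabin 3 (new)  [load 17/21]
  15 → cabin 4 (new)  [load 15/21]
  15 → cabin 5 (new)  [load 15/21]
  13 → cabin 6 (new)  [load 13/21]
  13 → cabin 7 (new)  [load 13/21]
  7 → cabin 6  [load 20/21]
  4 → cabin 3  [load 21/21]
7 cabins opened.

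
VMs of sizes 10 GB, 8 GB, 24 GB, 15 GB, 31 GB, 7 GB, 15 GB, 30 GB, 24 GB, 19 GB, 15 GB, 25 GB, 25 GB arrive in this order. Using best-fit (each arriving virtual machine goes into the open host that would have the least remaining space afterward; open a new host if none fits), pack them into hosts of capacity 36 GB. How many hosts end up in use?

  10 → host 1 (new)  [load 10/36]
  8 → host 1  [load 18/36]
  24 → host 2 (new)  [load 24/36]
  15 → host 1  [load 33/36]
  31 → host 3 (new)  [load 31/36]
  7 → host 2  [load 31/36]
  15 → host 4 (new)  [load 15/36]
  30 → host 5 (new)  [load 30/36]
  24 → host 6 (new)  [load 24/36]
  19 → host 4  [load 34/36]
  15 → host 7 (new)  [load 15/36]
  25 → host 8 (new)  [load 25/36]
  25 → host 9 (new)  [load 25/36]
9 hosts opened.

9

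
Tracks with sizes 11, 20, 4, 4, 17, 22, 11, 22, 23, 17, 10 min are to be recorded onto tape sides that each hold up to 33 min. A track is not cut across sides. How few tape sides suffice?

6

Total = 23 + 22 + 22 + 20 + 17 + 17 + 11 + 11 + 10 + 4 + 4 = 161 min.
Lower bound: ⌈161/33⌉ = 5 tape sides.
Also, 6 tracks each exceed 33/2 min, and no two of those can share a side, so at least 6 tape sides are needed.
A packing using 6 tape sides:
  side 1: 23 + 10 = 33
  side 2: 22 + 11 = 33
  side 3: 22 + 11 = 33
  side 4: 20 + 4 + 4 = 28
  side 5: 17 = 17
  side 6: 17 = 17
This matches the lower bound, so 6 is optimal.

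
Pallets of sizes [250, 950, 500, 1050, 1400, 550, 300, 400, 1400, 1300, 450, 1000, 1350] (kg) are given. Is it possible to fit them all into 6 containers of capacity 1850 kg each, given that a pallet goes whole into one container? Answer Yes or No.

Total = 10900 kg; ⌈10900/1850⌉ = 6.
7 pallets each exceed half the capacity and cannot share a container, forcing at least 7 containers.
At least 7 containers are required, but only 6 are allowed.

No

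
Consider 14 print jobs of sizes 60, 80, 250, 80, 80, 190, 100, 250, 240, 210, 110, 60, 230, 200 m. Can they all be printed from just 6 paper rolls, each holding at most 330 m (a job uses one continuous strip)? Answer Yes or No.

Total = 2140 m; ⌈2140/330⌉ = 7.
At least 7 paper rolls are required, but only 6 are allowed.

No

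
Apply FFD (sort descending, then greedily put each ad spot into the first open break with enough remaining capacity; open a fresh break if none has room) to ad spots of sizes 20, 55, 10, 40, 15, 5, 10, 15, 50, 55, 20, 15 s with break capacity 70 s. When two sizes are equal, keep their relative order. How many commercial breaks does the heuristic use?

5

Sorted descending: 55, 55, 50, 40, 20, 20, 15, 15, 15, 10, 10, 5.
  55 → break 1 (new)  [load 55/70]
  55 → break 2 (new)  [load 55/70]
  50 → break 3 (new)  [load 50/70]
  40 → break 4 (new)  [load 40/70]
  20 → break 3  [load 70/70]
  20 → break 4  [load 60/70]
  15 → break 1  [load 70/70]
  15 → break 2  [load 70/70]
  15 → break 5 (new)  [load 15/70]
  10 → break 4  [load 70/70]
  10 → break 5  [load 25/70]
  5 → break 5  [load 30/70]
5 commercial breaks opened.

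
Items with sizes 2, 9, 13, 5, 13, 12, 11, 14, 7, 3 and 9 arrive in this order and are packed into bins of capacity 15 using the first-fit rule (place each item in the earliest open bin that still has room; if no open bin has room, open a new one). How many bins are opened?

8

  2 → bin 1 (new)  [load 2/15]
  9 → bin 1  [load 11/15]
  13 → bin 2 (new)  [load 13/15]
  5 → bin 3 (new)  [load 5/15]
  13 → bin 4 (new)  [load 13/15]
  12 → bin 5 (new)  [load 12/15]
  11 → bin 6 (new)  [load 11/15]
  14 → bin 7 (new)  [load 14/15]
  7 → bin 3  [load 12/15]
  3 → bin 1  [load 14/15]
  9 → bin 8 (new)  [load 9/15]
8 bins opened.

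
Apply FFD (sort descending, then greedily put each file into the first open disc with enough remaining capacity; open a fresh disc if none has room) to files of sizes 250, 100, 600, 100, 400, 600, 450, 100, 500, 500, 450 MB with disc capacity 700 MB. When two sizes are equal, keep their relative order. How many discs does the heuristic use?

Sorted descending: 600, 600, 500, 500, 450, 450, 400, 250, 100, 100, 100.
  600 → disc 1 (new)  [load 600/700]
  600 → disc 2 (new)  [load 600/700]
  500 → disc 3 (new)  [load 500/700]
  500 → disc 4 (new)  [load 500/700]
  450 → disc 5 (new)  [load 450/700]
  450 → disc 6 (new)  [load 450/700]
  400 → disc 7 (new)  [load 400/700]
  250 → disc 5  [load 700/700]
  100 → disc 1  [load 700/700]
  100 → disc 2  [load 700/700]
  100 → disc 3  [load 600/700]
7 discs opened.

7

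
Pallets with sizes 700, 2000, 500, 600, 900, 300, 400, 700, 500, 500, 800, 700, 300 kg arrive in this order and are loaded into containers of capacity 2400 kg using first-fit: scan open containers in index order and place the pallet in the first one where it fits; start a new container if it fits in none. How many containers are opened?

4

  700 → container 1 (new)  [load 700/2400]
  2000 → container 2 (new)  [load 2000/2400]
  500 → container 1  [load 1200/2400]
  600 → container 1  [load 1800/2400]
  900 → container 3 (new)  [load 900/2400]
  300 → container 1  [load 2100/2400]
  400 → container 2  [load 2400/2400]
  700 → container 3  [load 1600/2400]
  500 → container 3  [load 2100/2400]
  500 → container 4 (new)  [load 500/2400]
  800 → container 4  [load 1300/2400]
  700 → container 4  [load 2000/2400]
  300 → container 1  [load 2400/2400]
4 containers opened.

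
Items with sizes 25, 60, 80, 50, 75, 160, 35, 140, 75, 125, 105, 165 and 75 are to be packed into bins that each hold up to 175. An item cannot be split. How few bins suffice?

Total = 165 + 160 + 140 + 125 + 105 + 80 + 75 + 75 + 75 + 60 + 50 + 35 + 25 = 1170.
Lower bound: ⌈1170/175⌉ = 7 bins.
A packing using 7 bins:
  bin 1: 165 = 165
  bin 2: 160 = 160
  bin 3: 140 + 35 = 175
  bin 4: 125 + 50 = 175
  bin 5: 105 + 60 = 165
  bin 6: 80 + 75 = 155
  bin 7: 75 + 75 + 25 = 175
This matches the lower bound, so 7 is optimal.

7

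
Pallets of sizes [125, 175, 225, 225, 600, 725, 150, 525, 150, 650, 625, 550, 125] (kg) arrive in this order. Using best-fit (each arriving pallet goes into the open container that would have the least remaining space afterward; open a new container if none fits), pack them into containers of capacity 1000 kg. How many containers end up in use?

7

  125 → container 1 (new)  [load 125/1000]
  175 → container 1  [load 300/1000]
  225 → container 1  [load 525/1000]
  225 → container 1  [load 750/1000]
  600 → container 2 (new)  [load 600/1000]
  725 → container 3 (new)  [load 725/1000]
  150 → container 1  [load 900/1000]
  525 → container 4 (new)  [load 525/1000]
  150 → container 3  [load 875/1000]
  650 → container 5 (new)  [load 650/1000]
  625 → container 6 (new)  [load 625/1000]
  550 → container 7 (new)  [load 550/1000]
  125 → container 3  [load 1000/1000]
7 containers opened.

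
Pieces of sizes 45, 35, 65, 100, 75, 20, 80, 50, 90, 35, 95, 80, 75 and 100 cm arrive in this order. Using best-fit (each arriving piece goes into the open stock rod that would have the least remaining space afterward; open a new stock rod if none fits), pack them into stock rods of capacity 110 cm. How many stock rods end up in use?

  45 → stock rod 1 (new)  [load 45/110]
  35 → stock rod 1  [load 80/110]
  65 → stock rod 2 (new)  [load 65/110]
  100 → stock rod 3 (new)  [load 100/110]
  75 → stock rod 4 (new)  [load 75/110]
  20 → stock rod 1  [load 100/110]
  80 → stock rod 5 (new)  [load 80/110]
  50 → stock rod 6 (new)  [load 50/110]
  90 → stock rod 7 (new)  [load 90/110]
  35 → stock rod 4  [load 110/110]
  95 → stock rod 8 (new)  [load 95/110]
  80 → stock rod 9 (new)  [load 80/110]
  75 → stock rod 10 (new)  [load 75/110]
  100 → stock rod 11 (new)  [load 100/110]
11 stock rods opened.

11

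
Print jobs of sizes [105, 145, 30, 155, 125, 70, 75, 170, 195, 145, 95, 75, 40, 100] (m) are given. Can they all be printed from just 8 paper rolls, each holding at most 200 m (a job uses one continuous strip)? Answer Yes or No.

No

Total = 1525 m; ⌈1525/200⌉ = 8.
The bound of 8 does not rule out 8, but exhaustive search shows no assignment into 8 paper rolls of capacity 200 m exists — the minimum is 9.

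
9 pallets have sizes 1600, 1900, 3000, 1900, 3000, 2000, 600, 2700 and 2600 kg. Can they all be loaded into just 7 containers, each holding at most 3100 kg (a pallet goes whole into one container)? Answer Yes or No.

No

Total = 19300 kg; ⌈19300/3100⌉ = 7.
8 pallets each exceed half the capacity and cannot share a container, forcing at least 8 containers.
At least 8 containers are required, but only 7 are allowed.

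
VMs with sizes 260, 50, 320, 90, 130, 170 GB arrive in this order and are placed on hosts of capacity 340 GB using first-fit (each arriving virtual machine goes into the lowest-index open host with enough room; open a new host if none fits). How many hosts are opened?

  260 → host 1 (new)  [load 260/340]
  50 → host 1  [load 310/340]
  320 → host 2 (new)  [load 320/340]
  90 → host 3 (new)  [load 90/340]
  130 → host 3  [load 220/340]
  170 → host 4 (new)  [load 170/340]
4 hosts opened.

4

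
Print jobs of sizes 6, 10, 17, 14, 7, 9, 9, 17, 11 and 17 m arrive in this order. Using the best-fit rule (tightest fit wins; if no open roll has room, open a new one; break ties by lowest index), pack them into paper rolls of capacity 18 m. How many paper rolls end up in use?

  6 → roll 1 (new)  [load 6/18]
  10 → roll 1  [load 16/18]
  17 → roll 2 (new)  [load 17/18]
  14 → roll 3 (new)  [load 14/18]
  7 → roll 4 (new)  [load 7/18]
  9 → roll 4  [load 16/18]
  9 → roll 5 (new)  [load 9/18]
  17 → roll 6 (new)  [load 17/18]
  11 → roll 7 (new)  [load 11/18]
  17 → roll 8 (new)  [load 17/18]
8 paper rolls opened.

8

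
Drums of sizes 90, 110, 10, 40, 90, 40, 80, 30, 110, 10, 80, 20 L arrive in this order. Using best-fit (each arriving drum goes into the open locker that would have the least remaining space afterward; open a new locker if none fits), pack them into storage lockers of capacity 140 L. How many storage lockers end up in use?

  90 → locker 1 (new)  [load 90/140]
  110 → locker 2 (new)  [load 110/140]
  10 → locker 2  [load 120/140]
  40 → locker 1  [load 130/140]
  90 → locker 3 (new)  [load 90/140]
  40 → locker 3  [load 130/140]
  80 → locker 4 (new)  [load 80/140]
  30 → locker 4  [load 110/140]
  110 → locker 5 (new)  [load 110/140]
  10 → locker 1  [load 140/140]
  80 → locker 6 (new)  [load 80/140]
  20 → locker 2  [load 140/140]
6 storage lockers opened.

6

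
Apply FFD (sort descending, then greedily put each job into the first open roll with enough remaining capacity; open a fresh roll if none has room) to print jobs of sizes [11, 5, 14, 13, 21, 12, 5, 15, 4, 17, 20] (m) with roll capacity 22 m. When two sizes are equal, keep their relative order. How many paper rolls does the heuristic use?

Sorted descending: 21, 20, 17, 15, 14, 13, 12, 11, 5, 5, 4.
  21 → roll 1 (new)  [load 21/22]
  20 → roll 2 (new)  [load 20/22]
  17 → roll 3 (new)  [load 17/22]
  15 → roll 4 (new)  [load 15/22]
  14 → roll 5 (new)  [load 14/22]
  13 → roll 6 (new)  [load 13/22]
  12 → roll 7 (new)  [load 12/22]
  11 → roll 8 (new)  [load 11/22]
  5 → roll 3  [load 22/22]
  5 → roll 4  [load 20/22]
  4 → roll 5  [load 18/22]
8 paper rolls opened.

8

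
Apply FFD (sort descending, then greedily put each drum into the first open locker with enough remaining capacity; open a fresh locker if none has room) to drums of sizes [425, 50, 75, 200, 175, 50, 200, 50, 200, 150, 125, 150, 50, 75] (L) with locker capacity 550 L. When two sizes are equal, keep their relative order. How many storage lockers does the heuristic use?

4

Sorted descending: 425, 200, 200, 200, 175, 150, 150, 125, 75, 75, 50, 50, 50, 50.
  425 → locker 1 (new)  [load 425/550]
  200 → locker 2 (new)  [load 200/550]
  200 → locker 2  [load 400/550]
  200 → locker 3 (new)  [load 200/550]
  175 → locker 3  [load 375/550]
  150 → locker 2  [load 550/550]
  150 → locker 3  [load 525/550]
  125 → locker 1  [load 550/550]
  75 → locker 4 (new)  [load 75/550]
  75 → locker 4  [load 150/550]
  50 → locker 4  [load 200/550]
  50 → locker 4  [load 250/550]
  50 → locker 4  [load 300/550]
  50 → locker 4  [load 350/550]
4 storage lockers opened.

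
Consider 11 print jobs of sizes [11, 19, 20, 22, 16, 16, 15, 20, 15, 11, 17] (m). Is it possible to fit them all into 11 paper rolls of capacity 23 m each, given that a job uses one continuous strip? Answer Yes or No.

Yes

A valid assignment using 10 paper rolls:
  roll 1: 22 = 22
  roll 2: 20 = 20
  roll 3: 20 = 20
  roll 4: 19 = 19
  roll 5: 17 = 17
  roll 6: 16 = 16
  roll 7: 16 = 16
  roll 8: 15 = 15
  roll 9: 15 = 15
  roll 10: 11 + 11 = 22
That uses only 10 ≤ 11, so 11 paper rolls are enough.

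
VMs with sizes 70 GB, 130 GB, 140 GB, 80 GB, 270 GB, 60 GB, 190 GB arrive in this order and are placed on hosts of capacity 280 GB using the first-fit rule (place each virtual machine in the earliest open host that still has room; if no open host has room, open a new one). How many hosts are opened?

  70 → host 1 (new)  [load 70/280]
  130 → host 1  [load 200/280]
  140 → host 2 (new)  [load 140/280]
  80 → host 1  [load 280/280]
  270 → host 3 (new)  [load 270/280]
  60 → host 2  [load 200/280]
  190 → host 4 (new)  [load 190/280]
4 hosts opened.

4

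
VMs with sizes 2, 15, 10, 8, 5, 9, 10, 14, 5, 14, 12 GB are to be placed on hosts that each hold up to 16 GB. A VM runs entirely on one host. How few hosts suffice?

Total = 15 + 14 + 14 + 12 + 10 + 10 + 9 + 8 + 5 + 5 + 2 = 104 GB.
Lower bound: ⌈104/16⌉ = 7 hosts.
A packing using 8 hosts:
  host 1: 15 = 15
  host 2: 14 + 2 = 16
  host 3: 14 = 14
  host 4: 12 = 12
  host 5: 10 + 5 = 15
  host 6: 10 + 5 = 15
  host 7: 9 = 9
  host 8: 8 = 8
No arrangement into 7 hosts stays within capacity, so 8 is optimal.

8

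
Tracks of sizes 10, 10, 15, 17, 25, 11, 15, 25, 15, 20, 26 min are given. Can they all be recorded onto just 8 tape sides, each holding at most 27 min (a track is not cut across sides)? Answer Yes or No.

A valid assignment using 8 tape sides:
  side 1: 26 = 26
  side 2: 25 = 25
  side 3: 25 = 25
  side 4: 20 = 20
  side 5: 17 + 10 = 27
  side 6: 15 + 11 = 26
  side 7: 15 + 10 = 25
  side 8: 15 = 15
Every load is within 27 min, so 8 tape sides suffice.

Yes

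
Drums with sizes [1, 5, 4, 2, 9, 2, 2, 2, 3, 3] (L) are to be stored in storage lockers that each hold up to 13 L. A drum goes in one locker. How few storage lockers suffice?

3

Total = 9 + 5 + 4 + 3 + 3 + 2 + 2 + 2 + 2 + 1 = 33 L.
Lower bound: ⌈33/13⌉ = 3 storage lockers.
A packing using 3 storage lockers:
  locker 1: 9 + 4 = 13
  locker 2: 5 + 3 + 3 + 2 = 13
  locker 3: 2 + 2 + 2 + 1 = 7
This matches the lower bound, so 3 is optimal.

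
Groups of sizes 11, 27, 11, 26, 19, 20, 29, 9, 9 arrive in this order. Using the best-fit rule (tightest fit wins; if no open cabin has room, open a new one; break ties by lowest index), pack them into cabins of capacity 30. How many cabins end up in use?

6

  11 → cabin 1 (new)  [load 11/30]
  27 → cabin 2 (new)  [load 27/30]
  11 → cabin 1  [load 22/30]
  26 → cabin 3 (new)  [load 26/30]
  19 → cabin 4 (new)  [load 19/30]
  20 → cabin 5 (new)  [load 20/30]
  29 → cabin 6 (new)  [load 29/30]
  9 → cabin 5  [load 29/30]
  9 → cabin 4  [load 28/30]
6 cabins opened.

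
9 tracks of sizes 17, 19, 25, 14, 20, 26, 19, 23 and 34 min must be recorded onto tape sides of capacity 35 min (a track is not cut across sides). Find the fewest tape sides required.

Total = 34 + 26 + 25 + 23 + 20 + 19 + 19 + 17 + 14 = 197 min.
Lower bound: ⌈197/35⌉ = 6 tape sides.
Also, 7 tracks each exceed 35/2 min, and no two of those can share a side, so at least 7 tape sides are needed.
A packing using 8 tape sides:
  side 1: 34 = 34
  side 2: 26 = 26
  side 3: 25 = 25
  side 4: 23 = 23
  side 5: 20 + 14 = 34
  side 6: 19 = 19
  side 7: 19 = 19
  side 8: 17 = 17
No arrangement into 7 tape sides stays within capacity, so 8 is optimal.

8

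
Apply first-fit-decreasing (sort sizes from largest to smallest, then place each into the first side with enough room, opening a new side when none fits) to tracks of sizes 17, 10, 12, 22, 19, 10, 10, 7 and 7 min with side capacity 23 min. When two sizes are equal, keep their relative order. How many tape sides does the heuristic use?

Sorted descending: 22, 19, 17, 12, 10, 10, 10, 7, 7.
  22 → side 1 (new)  [load 22/23]
  19 → side 2 (new)  [load 19/23]
  17 → side 3 (new)  [load 17/23]
  12 → side 4 (new)  [load 12/23]
  10 → side 4  [load 22/23]
  10 → side 5 (new)  [load 10/23]
  10 → side 5  [load 20/23]
  7 → side 6 (new)  [load 7/23]
  7 → side 6  [load 14/23]
6 tape sides opened.

6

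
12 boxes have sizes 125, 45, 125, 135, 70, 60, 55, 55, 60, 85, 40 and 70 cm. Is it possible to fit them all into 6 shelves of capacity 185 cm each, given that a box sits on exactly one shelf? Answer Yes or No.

Yes

A valid assignment using 6 shelves:
  shelf 1: 135 + 45 = 180
  shelf 2: 125 + 60 = 185
  shelf 3: 125 + 60 = 185
  shelf 4: 85 + 70 = 155
  shelf 5: 70 + 55 + 55 = 180
  shelf 6: 40 = 40
Every load is within 185 cm, so 6 shelves suffice.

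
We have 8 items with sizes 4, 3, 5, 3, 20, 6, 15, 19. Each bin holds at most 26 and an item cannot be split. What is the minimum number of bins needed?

3

Total = 20 + 19 + 15 + 6 + 5 + 4 + 3 + 3 = 75.
Lower bound: ⌈75/26⌉ = 3 bins.
A packing using 3 bins:
  bin 1: 20 + 6 = 26
  bin 2: 19 + 5 = 24
  bin 3: 15 + 4 + 3 + 3 = 25
This matches the lower bound, so 3 is optimal.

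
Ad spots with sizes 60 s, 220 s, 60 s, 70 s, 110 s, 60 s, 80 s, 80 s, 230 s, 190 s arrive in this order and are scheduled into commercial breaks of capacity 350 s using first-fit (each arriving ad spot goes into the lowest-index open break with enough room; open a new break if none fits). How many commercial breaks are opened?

  60 → break 1 (new)  [load 60/350]
  220 → break 1  [load 280/350]
  60 → break 1  [load 340/350]
  70 → break 2 (new)  [load 70/350]
  110 → break 2  [load 180/350]
  60 → break 2  [load 240/350]
  80 → break 2  [load 320/350]
  80 → break 3 (new)  [load 80/350]
  230 → break 3  [load 310/350]
  190 → break 4 (new)  [load 190/350]
4 commercial breaks opened.

4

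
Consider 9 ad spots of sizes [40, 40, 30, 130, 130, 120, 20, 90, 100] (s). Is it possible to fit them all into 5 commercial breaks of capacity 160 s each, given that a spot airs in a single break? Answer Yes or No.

A valid assignment using 5 commercial breaks:
  break 1: 130 + 30 = 160
  break 2: 130 + 20 = 150
  break 3: 120 + 40 = 160
  break 4: 100 + 40 = 140
  break 5: 90 = 90
Every load is within 160 s, so 5 commercial breaks suffice.

Yes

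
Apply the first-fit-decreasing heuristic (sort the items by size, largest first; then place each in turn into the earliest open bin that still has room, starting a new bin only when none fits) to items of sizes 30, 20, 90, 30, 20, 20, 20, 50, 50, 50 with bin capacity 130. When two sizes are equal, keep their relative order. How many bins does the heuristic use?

Sorted descending: 90, 50, 50, 50, 30, 30, 20, 20, 20, 20.
  90 → bin 1 (new)  [load 90/130]
  50 → bin 2 (new)  [load 50/130]
  50 → bin 2  [load 100/130]
  50 → bin 3 (new)  [load 50/130]
  30 → bin 1  [load 120/130]
  30 → bin 2  [load 130/130]
  20 → bin 3  [load 70/130]
  20 → bin 3  [load 90/130]
  20 → bin 3  [load 110/130]
  20 → bin 3  [load 130/130]
3 bins opened.

3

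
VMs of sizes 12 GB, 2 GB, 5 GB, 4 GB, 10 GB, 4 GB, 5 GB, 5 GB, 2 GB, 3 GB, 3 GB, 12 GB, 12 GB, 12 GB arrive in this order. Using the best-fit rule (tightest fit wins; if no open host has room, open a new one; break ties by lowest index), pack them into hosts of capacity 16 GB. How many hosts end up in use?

  12 → host 1 (new)  [load 12/16]
  2 → host 1  [load 14/16]
  5 → host 2 (new)  [load 5/16]
  4 → host 2  [load 9/16]
  10 → host 3 (new)  [load 10/16]
  4 → host 3  [load 14/16]
  5 → host 2  [load 14/16]
  5 → host 4 (new)  [load 5/16]
  2 → host 1  [load 16/16]
  3 → host 4  [load 8/16]
  3 → host 4  [load 11/16]
  12 → host 5 (new)  [load 12/16]
  12 → host 6 (new)  [load 12/16]
  12 → host 7 (new)  [load 12/16]
7 hosts opened.

7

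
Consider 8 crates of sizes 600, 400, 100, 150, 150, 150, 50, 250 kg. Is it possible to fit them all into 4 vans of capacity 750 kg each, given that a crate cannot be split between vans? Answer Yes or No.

Yes

A valid assignment using 3 vans:
  van 1: 600 + 150 = 750
  van 2: 400 + 250 + 100 = 750
  van 3: 150 + 150 + 50 = 350
That uses only 3 ≤ 4, so 4 vans are enough.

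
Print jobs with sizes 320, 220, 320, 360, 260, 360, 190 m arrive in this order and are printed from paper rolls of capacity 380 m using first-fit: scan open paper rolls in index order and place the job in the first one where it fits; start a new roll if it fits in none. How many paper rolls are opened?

7

  320 → roll 1 (new)  [load 320/380]
  220 → roll 2 (new)  [load 220/380]
  320 → roll 3 (new)  [load 320/380]
  360 → roll 4 (new)  [load 360/380]
  260 → roll 5 (new)  [load 260/380]
  360 → roll 6 (new)  [load 360/380]
  190 → roll 7 (new)  [load 190/380]
7 paper rolls opened.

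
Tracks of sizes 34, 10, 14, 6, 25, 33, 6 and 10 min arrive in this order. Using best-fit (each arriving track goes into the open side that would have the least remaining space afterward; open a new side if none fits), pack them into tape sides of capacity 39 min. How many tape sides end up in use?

  34 → side 1 (new)  [load 34/39]
  10 → side 2 (new)  [load 10/39]
  14 → side 2  [load 24/39]
  6 → side 2  [load 30/39]
  25 → side 3 (new)  [load 25/39]
  33 → side 4 (new)  [load 33/39]
  6 → side 4  [load 39/39]
  10 → side 3  [load 35/39]
4 tape sides opened.

4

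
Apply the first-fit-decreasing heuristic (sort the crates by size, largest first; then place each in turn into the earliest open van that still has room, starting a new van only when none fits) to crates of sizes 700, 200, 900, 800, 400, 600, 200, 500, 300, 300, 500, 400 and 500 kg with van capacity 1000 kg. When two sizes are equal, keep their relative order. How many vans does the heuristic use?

Sorted descending: 900, 800, 700, 600, 500, 500, 500, 400, 400, 300, 300, 200, 200.
  900 → van 1 (new)  [load 900/1000]
  800 → van 2 (new)  [load 800/1000]
  700 → van 3 (new)  [load 700/1000]
  600 → van 4 (new)  [load 600/1000]
  500 → van 5 (new)  [load 500/1000]
  500 → van 5  [load 1000/1000]
  500 → van 6 (new)  [load 500/1000]
  400 → van 4  [load 1000/1000]
  400 → van 6  [load 900/1000]
  300 → van 3  [load 1000/1000]
  300 → van 7 (new)  [load 300/1000]
  200 → van 2  [load 1000/1000]
  200 → van 7  [load 500/1000]
7 vans opened.

7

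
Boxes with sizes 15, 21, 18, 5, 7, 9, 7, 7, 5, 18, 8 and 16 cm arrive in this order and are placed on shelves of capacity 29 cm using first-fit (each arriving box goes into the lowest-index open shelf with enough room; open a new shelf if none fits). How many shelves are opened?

6

  15 → shelf 1 (new)  [load 15/29]
  21 → shelf 2 (new)  [load 21/29]
  18 → shelf 3 (new)  [load 18/29]
  5 → shelf 1  [load 20/29]
  7 → shelf 1  [load 27/29]
  9 → shelf 3  [load 27/29]
  7 → shelf 2  [load 28/29]
  7 → shelf 4 (new)  [load 7/29]
  5 → shelf 4  [load 12/29]
  18 → shelf 5 (new)  [load 18/29]
  8 → shelf 4  [load 20/29]
  16 → shelf 6 (new)  [load 16/29]
6 shelves opened.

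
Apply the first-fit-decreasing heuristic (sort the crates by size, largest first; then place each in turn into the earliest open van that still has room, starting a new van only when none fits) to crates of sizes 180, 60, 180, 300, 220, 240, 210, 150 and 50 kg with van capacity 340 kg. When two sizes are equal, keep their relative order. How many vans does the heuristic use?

Sorted descending: 300, 240, 220, 210, 180, 180, 150, 60, 50.
  300 → van 1 (new)  [load 300/340]
  240 → van 2 (new)  [load 240/340]
  220 → van 3 (new)  [load 220/340]
  210 → van 4 (new)  [load 210/340]
  180 → van 5 (new)  [load 180/340]
  180 → van 6 (new)  [load 180/340]
  150 → van 5  [load 330/340]
  60 → van 2  [load 300/340]
  50 → van 3  [load 270/340]
6 vans opened.

6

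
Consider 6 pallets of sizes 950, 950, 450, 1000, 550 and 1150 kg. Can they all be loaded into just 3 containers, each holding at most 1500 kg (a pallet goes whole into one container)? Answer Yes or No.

Total = 5050 kg; ⌈5050/1500⌉ = 4.
At least 4 containers are required, but only 3 are allowed.

No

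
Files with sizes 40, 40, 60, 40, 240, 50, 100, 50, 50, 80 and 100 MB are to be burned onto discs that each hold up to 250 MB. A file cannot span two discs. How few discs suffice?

Total = 240 + 100 + 100 + 80 + 60 + 50 + 50 + 50 + 40 + 40 + 40 = 850 MB.
Lower bound: ⌈850/250⌉ = 4 discs.
A packing using 4 discs:
  disc 1: 240 = 240
  disc 2: 100 + 100 + 50 = 250
  disc 3: 80 + 60 + 50 + 50 = 240
  disc 4: 40 + 40 + 40 = 120
This matches the lower bound, so 4 is optimal.

4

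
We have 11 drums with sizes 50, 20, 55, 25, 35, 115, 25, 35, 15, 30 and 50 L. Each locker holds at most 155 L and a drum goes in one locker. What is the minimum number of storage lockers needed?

3

Total = 115 + 55 + 50 + 50 + 35 + 35 + 30 + 25 + 25 + 20 + 15 = 455 L.
Lower bound: ⌈455/155⌉ = 3 storage lockers.
A packing using 3 storage lockers:
  locker 1: 115 + 35 = 150
  locker 2: 55 + 50 + 50 = 155
  locker 3: 35 + 30 + 25 + 25 + 20 + 15 = 150
This matches the lower bound, so 3 is optimal.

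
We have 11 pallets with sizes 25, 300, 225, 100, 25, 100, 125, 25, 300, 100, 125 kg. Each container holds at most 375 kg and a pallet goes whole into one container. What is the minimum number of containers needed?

5

Total = 300 + 300 + 225 + 125 + 125 + 100 + 100 + 100 + 25 + 25 + 25 = 1450 kg.
Lower bound: ⌈1450/375⌉ = 4 containers.
A packing using 5 containers:
  container 1: 300 + 25 + 25 + 25 = 375
  container 2: 300 = 300
  container 3: 225 + 125 = 350
  container 4: 125 + 100 + 100 = 325
  container 5: 100 = 100
No arrangement into 4 containers stays within capacity, so 5 is optimal.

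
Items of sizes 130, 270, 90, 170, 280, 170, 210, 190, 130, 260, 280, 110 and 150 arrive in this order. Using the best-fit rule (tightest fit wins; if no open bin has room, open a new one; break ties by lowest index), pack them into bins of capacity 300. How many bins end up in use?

  130 → bin 1 (new)  [load 130/300]
  270 → bin 2 (new)  [load 270/300]
  90 → bin 1  [load 220/300]
  170 → bin 3 (new)  [load 170/300]
  280 → bin 4 (new)  [load 280/300]
  170 → bin 5 (new)  [load 170/300]
  210 → bin 6 (new)  [load 210/300]
  190 → bin 7 (new)  [load 190/300]
  130 → bin 3  [load 300/300]
  260 → bin 8 (new)  [load 260/300]
  280 → bin 9 (new)  [load 280/300]
  110 → bin 7  [load 300/300]
  150 → bin 10 (new)  [load 150/300]
10 bins opened.

10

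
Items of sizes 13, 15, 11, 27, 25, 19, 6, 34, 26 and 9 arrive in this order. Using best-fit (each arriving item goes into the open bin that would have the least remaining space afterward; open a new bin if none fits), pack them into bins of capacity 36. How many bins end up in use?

  13 → bin 1 (new)  [load 13/36]
  15 → bin 1  [load 28/36]
  11 → bin 2 (new)  [load 11/36]
  27 → bin 3 (new)  [load 27/36]
  25 → bin 2  [load 36/36]
  19 → bin 4 (new)  [load 19/36]
  6 → bin 1  [load 34/36]
  34 → bin 5 (new)  [load 34/36]
  26 → bin 6 (new)  [load 26/36]
  9 → bin 3  [load 36/36]
6 bins opened.

6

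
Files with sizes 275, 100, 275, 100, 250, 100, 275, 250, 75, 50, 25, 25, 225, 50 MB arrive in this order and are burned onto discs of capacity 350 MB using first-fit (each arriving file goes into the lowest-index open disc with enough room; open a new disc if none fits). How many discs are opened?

  275 → disc 1 (new)  [load 275/350]
  100 → disc 2 (new)  [load 100/350]
  275 → disc 3 (new)  [load 275/350]
  100 → disc 2  [load 200/350]
  250 → disc 4 (new)  [load 250/350]
  100 → disc 2  [load 300/350]
  275 → disc 5 (new)  [load 275/350]
  250 → disc 6 (new)  [load 250/350]
  75 → disc 1  [load 350/350]
  50 → disc 2  [load 350/350]
  25 → disc 3  [load 300/350]
  25 → disc 3  [load 325/350]
  225 → disc 7 (new)  [load 225/350]
  50 → disc 4  [load 300/350]
7 discs opened.

7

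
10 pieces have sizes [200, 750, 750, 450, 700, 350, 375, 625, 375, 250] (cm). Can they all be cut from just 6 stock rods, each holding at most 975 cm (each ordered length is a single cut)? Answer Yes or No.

Yes

A valid assignment using 6 stock rods:
  stock rod 1: 750 + 200 = 950
  stock rod 2: 750 = 750
  stock rod 3: 700 + 250 = 950
  stock rod 4: 625 + 350 = 975
  stock rod 5: 450 + 375 = 825
  stock rod 6: 375 = 375
Every load is within 975 cm, so 6 stock rods suffice.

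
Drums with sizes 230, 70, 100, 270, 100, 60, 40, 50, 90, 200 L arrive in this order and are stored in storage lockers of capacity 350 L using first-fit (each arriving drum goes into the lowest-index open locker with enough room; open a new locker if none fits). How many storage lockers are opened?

4

  230 → locker 1 (new)  [load 230/350]
  70 → locker 1  [load 300/350]
  100 → locker 2 (new)  [load 100/350]
  270 → locker 3 (new)  [load 270/350]
  100 → locker 2  [load 200/350]
  60 → locker 2  [load 260/350]
  40 → locker 1  [load 340/350]
  50 → locker 2  [load 310/350]
  90 → locker 4 (new)  [load 90/350]
  200 → locker 4  [load 290/350]
4 storage lockers opened.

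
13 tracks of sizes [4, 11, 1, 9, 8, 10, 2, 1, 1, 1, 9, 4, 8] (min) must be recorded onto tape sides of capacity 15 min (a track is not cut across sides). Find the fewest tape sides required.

6

Total = 11 + 10 + 9 + 9 + 8 + 8 + 4 + 4 + 2 + 1 + 1 + 1 + 1 = 69 min.
Lower bound: ⌈69/15⌉ = 5 tape sides.
Also, 6 tracks each exceed 15/2 min, and no two of those can share a side, so at least 6 tape sides are needed.
A packing using 6 tape sides:
  side 1: 11 + 4 = 15
  side 2: 10 + 4 + 1 = 15
  side 3: 9 + 2 + 1 + 1 + 1 = 14
  side 4: 9 = 9
  side 5: 8 = 8
  side 6: 8 = 8
This matches the lower bound, so 6 is optimal.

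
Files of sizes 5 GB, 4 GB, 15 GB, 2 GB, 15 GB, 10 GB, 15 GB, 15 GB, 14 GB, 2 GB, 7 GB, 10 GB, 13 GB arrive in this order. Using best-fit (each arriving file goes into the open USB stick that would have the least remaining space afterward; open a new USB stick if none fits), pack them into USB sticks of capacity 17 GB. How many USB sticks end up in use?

  5 → USB stick 1 (new)  [load 5/17]
  4 → USB stick 1  [load 9/17]
  15 → USB stick 2 (new)  [load 15/17]
  2 → USB stick 2  [load 17/17]
  15 → USB stick 3 (new)  [load 15/17]
  10 → USB stick 4 (new)  [load 10/17]
  15 → USB stick 5 (new)  [load 15/17]
  15 → USB stick 6 (new)  [load 15/17]
  14 → USB stick 7 (new)  [load 14/17]
  2 → USB stick 3  [load 17/17]
  7 → USB stick 4  [load 17/17]
  10 → USB stick 8 (new)  [load 10/17]
  13 → USB stick 9 (new)  [load 13/17]
9 USB sticks opened.

9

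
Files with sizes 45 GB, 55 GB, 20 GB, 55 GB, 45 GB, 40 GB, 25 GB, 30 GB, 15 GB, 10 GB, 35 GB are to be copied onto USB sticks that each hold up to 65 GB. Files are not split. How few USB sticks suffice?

6

Total = 55 + 55 + 45 + 45 + 40 + 35 + 30 + 25 + 20 + 15 + 10 = 375 GB.
Lower bound: ⌈375/65⌉ = 6 USB sticks.
A packing using 6 USB sticks:
  USB stick 1: 55 + 10 = 65
  USB stick 2: 55 = 55
  USB stick 3: 45 + 20 = 65
  USB stick 4: 45 + 15 = 60
  USB stick 5: 40 + 25 = 65
  USB stick 6: 35 + 30 = 65
This matches the lower bound, so 6 is optimal.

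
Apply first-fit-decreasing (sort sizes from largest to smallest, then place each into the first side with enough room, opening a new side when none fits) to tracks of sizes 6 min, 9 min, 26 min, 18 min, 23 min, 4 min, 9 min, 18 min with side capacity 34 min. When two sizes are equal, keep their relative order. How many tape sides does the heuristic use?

Sorted descending: 26, 23, 18, 18, 9, 9, 6, 4.
  26 → side 1 (new)  [load 26/34]
  23 → side 2 (new)  [load 23/34]
  18 → side 3 (new)  [load 18/34]
  18 → side 4 (new)  [load 18/34]
  9 → side 2  [load 32/34]
  9 → side 3  [load 27/34]
  6 → side 1  [load 32/34]
  4 → side 3  [load 31/34]
4 tape sides opened.

4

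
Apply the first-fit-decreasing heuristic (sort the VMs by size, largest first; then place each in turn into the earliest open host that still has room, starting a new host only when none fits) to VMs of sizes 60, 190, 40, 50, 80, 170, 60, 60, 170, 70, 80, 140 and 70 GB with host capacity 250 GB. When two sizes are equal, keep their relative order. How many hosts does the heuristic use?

Sorted descending: 190, 170, 170, 140, 80, 80, 70, 70, 60, 60, 60, 50, 40.
  190 → host 1 (new)  [load 190/250]
  170 → host 2 (new)  [load 170/250]
  170 → host 3 (new)  [load 170/250]
  140 → host 4 (new)  [load 140/250]
  80 → host 2  [load 250/250]
  80 → host 3  [load 250/250]
  70 → host 4  [load 210/250]
  70 → host 5 (new)  [load 70/250]
  60 → host 1  [load 250/250]
  60 → host 5  [load 130/250]
  60 → host 5  [load 190/250]
  50 → host 5  [load 240/250]
  40 → host 4  [load 250/250]
5 hosts opened.

5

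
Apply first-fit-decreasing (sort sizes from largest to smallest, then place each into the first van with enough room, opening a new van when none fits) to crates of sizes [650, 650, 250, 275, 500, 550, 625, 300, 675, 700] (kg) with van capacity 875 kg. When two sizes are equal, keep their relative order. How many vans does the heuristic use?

7

Sorted descending: 700, 675, 650, 650, 625, 550, 500, 300, 275, 250.
  700 → van 1 (new)  [load 700/875]
  675 → van 2 (new)  [load 675/875]
  650 → van 3 (new)  [load 650/875]
  650 → van 4 (new)  [load 650/875]
  625 → van 5 (new)  [load 625/875]
  550 → van 6 (new)  [load 550/875]
  500 → van 7 (new)  [load 500/875]
  300 → van 6  [load 850/875]
  275 → van 7  [load 775/875]
  250 → van 5  [load 875/875]
7 vans opened.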